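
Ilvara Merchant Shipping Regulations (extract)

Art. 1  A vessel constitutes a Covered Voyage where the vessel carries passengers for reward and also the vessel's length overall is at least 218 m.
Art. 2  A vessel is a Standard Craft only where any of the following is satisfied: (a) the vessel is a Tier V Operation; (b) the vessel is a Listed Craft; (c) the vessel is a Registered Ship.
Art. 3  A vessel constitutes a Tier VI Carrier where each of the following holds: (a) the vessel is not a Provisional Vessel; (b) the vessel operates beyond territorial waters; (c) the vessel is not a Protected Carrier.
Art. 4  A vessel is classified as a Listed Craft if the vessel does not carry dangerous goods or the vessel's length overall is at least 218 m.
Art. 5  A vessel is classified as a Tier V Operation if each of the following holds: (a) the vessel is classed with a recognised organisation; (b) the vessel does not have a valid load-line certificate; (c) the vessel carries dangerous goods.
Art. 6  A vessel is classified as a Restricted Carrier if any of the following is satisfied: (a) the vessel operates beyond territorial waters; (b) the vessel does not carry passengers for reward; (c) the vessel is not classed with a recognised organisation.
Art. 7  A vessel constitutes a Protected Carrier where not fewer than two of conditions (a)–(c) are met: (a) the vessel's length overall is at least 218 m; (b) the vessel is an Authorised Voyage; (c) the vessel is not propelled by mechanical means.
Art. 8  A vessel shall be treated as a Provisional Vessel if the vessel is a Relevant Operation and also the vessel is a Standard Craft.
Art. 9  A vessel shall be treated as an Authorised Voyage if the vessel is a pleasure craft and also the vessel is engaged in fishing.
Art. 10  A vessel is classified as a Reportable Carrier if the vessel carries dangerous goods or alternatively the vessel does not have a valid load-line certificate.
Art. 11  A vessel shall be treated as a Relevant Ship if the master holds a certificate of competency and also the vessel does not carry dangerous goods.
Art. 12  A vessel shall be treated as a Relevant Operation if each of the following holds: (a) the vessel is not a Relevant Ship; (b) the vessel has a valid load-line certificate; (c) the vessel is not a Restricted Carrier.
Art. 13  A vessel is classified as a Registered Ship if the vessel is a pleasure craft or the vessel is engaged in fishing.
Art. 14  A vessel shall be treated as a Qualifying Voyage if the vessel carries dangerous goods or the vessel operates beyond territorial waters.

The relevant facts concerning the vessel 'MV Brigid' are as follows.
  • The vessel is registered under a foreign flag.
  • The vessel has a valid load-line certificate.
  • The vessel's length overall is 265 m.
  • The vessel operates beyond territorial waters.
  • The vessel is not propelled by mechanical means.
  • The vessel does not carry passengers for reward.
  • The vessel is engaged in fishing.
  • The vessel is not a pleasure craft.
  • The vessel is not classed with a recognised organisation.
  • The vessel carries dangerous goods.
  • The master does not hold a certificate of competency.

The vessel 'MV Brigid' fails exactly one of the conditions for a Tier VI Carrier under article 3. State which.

Protected Carrier

article 11 — Relevant Ship: [the master holds a certificate of competency? no] AND [the vessel does not carry dangerous goods? no] → not satisfied.
article 6 — Restricted Carrier: [the vessel operates beyond territorial waters? yes] OR [the vessel does not carry passengers for reward? yes] OR [the vessel is not classed with a recognised organisation? yes] → satisfied.
article 12 — Relevant Operation: [not a Relevant Ship (article 11)? yes] AND [the vessel has a valid load-line certificate? yes] AND [not a Restricted Carrier (article 6)? no] → not satisfied.
article 5 — Tier V Operation: [the vessel is classed with a recognised organisation? no] AND [the vessel does not have a valid load-line certificate? no] AND [the vessel carries dangerous goods? yes] → not satisfied.
article 4 — Listed Craft: [the vessel does not carry dangerous goods? no] OR [vessel's length overall: 265 m ≥ 218 m? yes] → satisfied.
article 13 — Registered Ship: [the vessel is a pleasure craft? no] OR [the vessel is engaged in fishing? yes] → satisfied.
article 2 — Standard Craft: [Tier V Operation (article 5)? no] OR [Listed Craft (article 4)? yes] OR [Registered Ship (article 13)? yes] → satisfied.
article 8 — Provisional Vessel: [Relevant Operation (article 12)? no] AND [Standard Craft (article 2)? yes] → not satisfied.
article 9 — Authorised Voyage: [the vessel is a pleasure craft? no] AND [the vessel is engaged in fishing? yes] → not satisfied.
article 7 — Protected Carrier: vessel's length overall: 265 m ≥ 218 m? yes; Authorised Voyage (article 9)? no; the vessel is not propelled by mechanical means? yes — 2 of 3 hold (need ≥2) → satisfied.
article 3 — Tier VI Carrier: [not a Provisional Vessel (article 8)? yes] AND [the vessel operates beyond territorial waters? yes] AND [not a Protected Carrier (article 7)? no] → not satisfied.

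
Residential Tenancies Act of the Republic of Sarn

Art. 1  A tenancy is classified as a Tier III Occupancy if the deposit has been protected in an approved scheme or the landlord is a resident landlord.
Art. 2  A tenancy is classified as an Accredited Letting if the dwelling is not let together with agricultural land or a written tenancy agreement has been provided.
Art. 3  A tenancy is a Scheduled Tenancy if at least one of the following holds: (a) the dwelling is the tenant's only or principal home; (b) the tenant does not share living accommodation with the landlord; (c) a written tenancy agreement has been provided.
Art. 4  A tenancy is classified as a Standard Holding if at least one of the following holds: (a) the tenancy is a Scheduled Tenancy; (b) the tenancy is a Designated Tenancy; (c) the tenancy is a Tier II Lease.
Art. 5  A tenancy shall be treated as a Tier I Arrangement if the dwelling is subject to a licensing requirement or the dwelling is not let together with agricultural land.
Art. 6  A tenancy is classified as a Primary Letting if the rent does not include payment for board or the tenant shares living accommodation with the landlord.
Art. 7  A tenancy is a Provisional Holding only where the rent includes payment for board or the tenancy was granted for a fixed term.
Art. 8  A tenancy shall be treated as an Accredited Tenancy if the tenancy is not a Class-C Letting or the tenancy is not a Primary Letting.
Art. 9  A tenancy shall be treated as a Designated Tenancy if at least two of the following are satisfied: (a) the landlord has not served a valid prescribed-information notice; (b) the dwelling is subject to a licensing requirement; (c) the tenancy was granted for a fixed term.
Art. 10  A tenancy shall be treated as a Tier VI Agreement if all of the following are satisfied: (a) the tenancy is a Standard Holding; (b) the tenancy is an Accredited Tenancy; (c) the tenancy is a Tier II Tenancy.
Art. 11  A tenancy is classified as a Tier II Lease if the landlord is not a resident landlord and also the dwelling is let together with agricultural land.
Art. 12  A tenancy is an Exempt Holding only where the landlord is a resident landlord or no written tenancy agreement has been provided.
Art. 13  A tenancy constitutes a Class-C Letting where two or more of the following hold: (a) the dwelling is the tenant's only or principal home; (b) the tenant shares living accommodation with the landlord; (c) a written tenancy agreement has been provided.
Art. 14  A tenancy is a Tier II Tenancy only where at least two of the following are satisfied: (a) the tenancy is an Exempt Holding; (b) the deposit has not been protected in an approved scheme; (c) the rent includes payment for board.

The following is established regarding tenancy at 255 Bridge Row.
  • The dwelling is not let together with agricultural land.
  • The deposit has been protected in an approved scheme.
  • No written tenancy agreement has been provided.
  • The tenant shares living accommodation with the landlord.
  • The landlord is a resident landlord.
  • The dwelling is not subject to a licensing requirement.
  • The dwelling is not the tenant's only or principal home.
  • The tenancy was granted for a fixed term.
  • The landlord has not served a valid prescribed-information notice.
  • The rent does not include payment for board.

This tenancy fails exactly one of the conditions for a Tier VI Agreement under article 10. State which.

Tier II Tenancy

article 3 — Scheduled Tenancy: [the dwelling is the tenant's only or principal home? no] OR [the tenant does not share living accommodation with the landlord? no] OR [a written tenancy agreement has been provided? no] → not satisfied.
article 9 — Designated Tenancy: the landlord has not served a valid prescribed-information notice? yes; the dwelling is subject to a licensing requirement? no; the tenancy was granted for a fixed term? yes — 2 of 3 hold (need ≥2) → satisfied.
article 11 — Tier II Lease: [the landlord is not a resident landlord? no] AND [the dwelling is let together with agricultural land? no] → not satisfied.
article 4 — Standard Holding: [Scheduled Tenancy (article 3)? no] OR [Designated Tenancy (article 9)? yes] OR [Tier II Lease (article 11)? no] → satisfied.
article 13 — Class-C Letting: the dwelling is the tenant's only or principal home? no; the tenant shares living accommodation with the landlord? yes; a written tenancy agreement has been provided? no — 1 of 3 hold (need ≥2) → not satisfied.
article 6 — Primary Letting: [the rent does not include payment for board? yes] OR [the tenant shares living accommodation with the landlord? yes] → satisfied.
article 8 — Accredited Tenancy: [not a Class-C Letting (article 13)? yes] OR [not a Primary Letting (article 6)? no] → satisfied.
article 12 — Exempt Holding: [the landlord is a resident landlord? yes] OR [no written tenancy agreement has been provided? yes] → satisfied.
article 14 — Tier II Tenancy: Exempt Holding (article 12)? yes; the deposit has not been protected in an approved scheme? no; the rent includes payment for board? no — 1 of 3 hold (need ≥2) → not satisfied.
article 10 — Tier VI Agreement: [Standard Holding (article 4)? yes] AND [Accredited Tenancy (article 8)? yes] AND [Tier II Tenancy (article 14)? no] → not satisfied.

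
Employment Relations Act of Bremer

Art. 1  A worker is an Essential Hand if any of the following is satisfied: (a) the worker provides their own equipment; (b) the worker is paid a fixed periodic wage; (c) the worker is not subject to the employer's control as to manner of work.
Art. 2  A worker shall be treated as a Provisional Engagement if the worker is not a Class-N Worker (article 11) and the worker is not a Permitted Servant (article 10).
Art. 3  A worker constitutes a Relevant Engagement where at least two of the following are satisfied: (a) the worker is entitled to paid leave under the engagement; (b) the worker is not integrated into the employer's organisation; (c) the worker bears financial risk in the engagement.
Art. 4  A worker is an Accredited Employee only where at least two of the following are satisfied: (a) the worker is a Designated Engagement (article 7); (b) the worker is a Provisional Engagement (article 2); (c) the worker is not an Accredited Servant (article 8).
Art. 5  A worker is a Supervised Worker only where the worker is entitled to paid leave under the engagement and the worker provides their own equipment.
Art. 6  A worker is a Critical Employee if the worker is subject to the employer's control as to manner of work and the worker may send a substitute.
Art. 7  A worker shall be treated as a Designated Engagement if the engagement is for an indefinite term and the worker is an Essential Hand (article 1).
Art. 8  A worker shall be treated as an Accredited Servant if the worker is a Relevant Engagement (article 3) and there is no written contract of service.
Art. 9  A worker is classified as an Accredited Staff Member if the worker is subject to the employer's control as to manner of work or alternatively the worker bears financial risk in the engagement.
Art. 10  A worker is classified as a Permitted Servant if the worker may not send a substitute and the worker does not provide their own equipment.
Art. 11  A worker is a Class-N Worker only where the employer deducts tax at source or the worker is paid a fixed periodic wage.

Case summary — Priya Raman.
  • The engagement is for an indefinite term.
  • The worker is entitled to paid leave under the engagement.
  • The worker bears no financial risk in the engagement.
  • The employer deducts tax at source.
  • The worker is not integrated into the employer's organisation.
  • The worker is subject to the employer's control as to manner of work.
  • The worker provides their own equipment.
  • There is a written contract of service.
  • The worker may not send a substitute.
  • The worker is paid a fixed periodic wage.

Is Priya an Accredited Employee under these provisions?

Yes

Under article 1: the worker provides their own equipment? yes; or the worker is paid a fixed periodic wage? yes; or the worker is not subject to the employer's control as to manner of work? no. So the worker is an Essential Hand.
Under article 7: the engagement is for an indefinite term? yes; and Essential Hand (article 1)? yes. So the worker is a Designated Engagement.
Under article 11: the employer deducts tax at source? yes; or the worker is paid a fixed periodic wage? yes. So the worker is a Class-N Worker.
Under article 10: the worker may not send a substitute? yes; and the worker does not provide their own equipment? no. So the worker is not a Permitted Servant.
Under article 2: not a Class-N Worker (article 11)? no; and not a Permitted Servant (article 10)? yes. So the worker is not a Provisional Engagement.
Under article 3: the worker is entitled to paid leave under the engagement? yes; the worker is not integrated into the employer's organisation? yes; the worker bears financial risk in the engagement? no — 2 of 3 hold (need ≥2) → satisfied.
Under article 8: Relevant Engagement (article 3)? yes; and there is no written contract of service? no. So the worker is not an Accredited Servant.
Under article 4: Designated Engagement (article 7)? yes; Provisional Engagement (article 2)? no; not an Accredited Servant (article 8)? yes — 2 of 3 hold (need ≥2) → satisfied.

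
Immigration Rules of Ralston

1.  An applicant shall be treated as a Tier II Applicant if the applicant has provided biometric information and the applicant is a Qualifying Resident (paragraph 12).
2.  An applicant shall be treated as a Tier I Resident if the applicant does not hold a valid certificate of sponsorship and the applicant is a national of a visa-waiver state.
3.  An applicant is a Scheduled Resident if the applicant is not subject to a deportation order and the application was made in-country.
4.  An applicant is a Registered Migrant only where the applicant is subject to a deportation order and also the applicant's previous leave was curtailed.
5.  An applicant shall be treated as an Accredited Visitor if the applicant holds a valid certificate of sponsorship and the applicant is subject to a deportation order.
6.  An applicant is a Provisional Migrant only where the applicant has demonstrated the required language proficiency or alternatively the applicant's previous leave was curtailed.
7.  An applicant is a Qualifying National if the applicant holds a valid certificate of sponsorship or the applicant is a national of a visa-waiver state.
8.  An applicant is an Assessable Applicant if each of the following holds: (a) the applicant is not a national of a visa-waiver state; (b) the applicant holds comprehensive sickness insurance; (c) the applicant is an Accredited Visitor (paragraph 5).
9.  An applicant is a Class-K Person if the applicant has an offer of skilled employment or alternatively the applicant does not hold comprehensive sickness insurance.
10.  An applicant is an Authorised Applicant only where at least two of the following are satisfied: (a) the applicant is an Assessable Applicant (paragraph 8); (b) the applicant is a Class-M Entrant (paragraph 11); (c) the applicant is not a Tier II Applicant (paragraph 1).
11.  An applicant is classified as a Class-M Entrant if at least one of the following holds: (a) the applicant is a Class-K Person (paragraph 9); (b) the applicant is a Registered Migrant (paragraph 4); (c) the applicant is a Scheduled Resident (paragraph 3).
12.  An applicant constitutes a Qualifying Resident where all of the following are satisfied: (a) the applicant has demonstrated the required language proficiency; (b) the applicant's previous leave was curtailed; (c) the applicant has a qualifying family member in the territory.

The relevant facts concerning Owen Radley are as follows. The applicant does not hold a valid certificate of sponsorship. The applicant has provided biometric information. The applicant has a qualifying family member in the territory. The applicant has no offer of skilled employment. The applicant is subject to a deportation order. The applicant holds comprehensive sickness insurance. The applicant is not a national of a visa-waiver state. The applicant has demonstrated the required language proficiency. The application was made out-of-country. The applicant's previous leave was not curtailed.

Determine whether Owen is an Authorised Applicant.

No

paragraph 5 — Accredited Visitor: [the applicant holds a valid certificate of sponsorship? no] AND [the applicant is subject to a deportation order? yes] → not satisfied.
paragraph 8 — Assessable Applicant: [the applicant is not a national of a visa-waiver state? yes] AND [the applicant holds comprehensive sickness insurance? yes] AND [Accredited Visitor (paragraph 5)? no] → not satisfied.
paragraph 9 — Class-K Person: [the applicant has an offer of skilled employment? no] OR [the applicant does not hold comprehensive sickness insurance? no] → not satisfied.
paragraph 4 — Registered Migrant: [the applicant is subject to a deportation order? yes] AND [the applicant's previous leave was curtailed? no] → not satisfied.
paragraph 3 — Scheduled Resident: [the applicant is not subject to a deportation order? no] AND [the application was made in-country? no] → not satisfied.
paragraph 11 — Class-M Entrant: [Class-K Person (paragraph 9)? no] OR [Registered Migrant (paragraph 4)? no] OR [Scheduled Resident (paragraph 3)? no] → not satisfied.
paragraph 12 — Qualifying Resident: [the applicant has demonstrated the required language proficiency? yes] AND [the applicant's previous leave was curtailed? no] AND [the applicant has a qualifying family member in the territory? yes] → not satisfied.
paragraph 1 — Tier II Applicant: [the applicant has provided biometric information? yes] AND [Qualifying Resident (paragraph 12)? no] → not satisfied.
paragraph 10 — Authorised Applicant: Assessable Applicant (paragraph 8)? no; Class-M Entrant (paragraph 11)? no; not a Tier II Applicant (paragraph 1)? yes — 1 of 3 hold (need ≥2) → not satisfied.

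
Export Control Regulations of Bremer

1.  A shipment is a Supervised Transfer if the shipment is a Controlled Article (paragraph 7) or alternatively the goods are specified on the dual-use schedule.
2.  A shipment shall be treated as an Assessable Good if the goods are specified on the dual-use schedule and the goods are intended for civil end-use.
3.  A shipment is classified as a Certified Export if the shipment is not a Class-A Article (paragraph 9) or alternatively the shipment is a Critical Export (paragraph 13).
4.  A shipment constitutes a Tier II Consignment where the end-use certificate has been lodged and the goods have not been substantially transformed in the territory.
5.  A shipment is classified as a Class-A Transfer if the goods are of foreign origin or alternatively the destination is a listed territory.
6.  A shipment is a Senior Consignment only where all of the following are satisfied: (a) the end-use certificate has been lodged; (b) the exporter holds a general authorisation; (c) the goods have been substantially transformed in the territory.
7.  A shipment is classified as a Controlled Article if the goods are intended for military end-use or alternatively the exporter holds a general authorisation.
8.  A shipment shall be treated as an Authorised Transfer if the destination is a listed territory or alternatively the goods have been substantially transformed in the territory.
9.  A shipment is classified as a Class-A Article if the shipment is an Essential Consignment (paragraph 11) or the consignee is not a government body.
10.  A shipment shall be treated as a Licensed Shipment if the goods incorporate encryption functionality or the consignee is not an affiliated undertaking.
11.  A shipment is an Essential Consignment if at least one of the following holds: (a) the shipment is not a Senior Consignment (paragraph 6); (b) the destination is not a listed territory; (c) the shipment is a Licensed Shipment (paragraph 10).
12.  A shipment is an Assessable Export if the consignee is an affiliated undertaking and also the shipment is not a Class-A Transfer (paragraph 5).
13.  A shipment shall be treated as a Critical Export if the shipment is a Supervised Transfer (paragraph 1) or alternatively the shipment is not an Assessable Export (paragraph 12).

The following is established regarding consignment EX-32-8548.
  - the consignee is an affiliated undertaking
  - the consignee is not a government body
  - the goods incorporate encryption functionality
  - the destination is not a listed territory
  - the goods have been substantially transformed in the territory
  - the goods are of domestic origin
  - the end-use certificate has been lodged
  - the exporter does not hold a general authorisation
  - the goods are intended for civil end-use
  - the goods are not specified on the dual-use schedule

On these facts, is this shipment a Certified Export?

paragraph 6 — Senior Consignment: [the end-use certificate has been lodged? yes] AND [the exporter holds a general authorisation? no] AND [the goods have been substantially transformed in the territory? yes] → not satisfied.
paragraph 10 — Licensed Shipment: [the goods incorporate encryption functionality? yes] OR [the consignee is not an affiliated undertaking? no] → satisfied.
paragraph 11 — Essential Consignment: [not a Senior Consignment (paragraph 6)? yes] OR [the destination is not a listed territory? yes] OR [Licensed Shipment (paragraph 10)? yes] → satisfied.
paragraph 9 — Class-A Article: [Essential Consignment (paragraph 11)? yes] OR [the consignee is not a government body? yes] → satisfied.
paragraph 7 — Controlled Article: [the goods are intended for military end-use? no] OR [the exporter holds a general authorisation? no] → not satisfied.
paragraph 1 — Supervised Transfer: [Controlled Article (paragraph 7)? no] OR [the goods are specified on the dual-use schedule? no] → not satisfied.
paragraph 5 — Class-A Transfer: [the goods are of foreign origin? no] OR [the destination is a listed territory? no] → not satisfied.
paragraph 12 — Assessable Export: [the consignee is an affiliated undertaking? yes] AND [not a Class-A Transfer (paragraph 5)? yes] → satisfied.
paragraph 13 — Critical Export: [Supervised Transfer (paragraph 1)? no] OR [not an Assessable Export (paragraph 12)? no] → not satisfied.
paragraph 3 — Certified Export: [not a Class-A Article (paragraph 9)? no] OR [Critical Export (paragraph 13)? no] → not satisfied.

No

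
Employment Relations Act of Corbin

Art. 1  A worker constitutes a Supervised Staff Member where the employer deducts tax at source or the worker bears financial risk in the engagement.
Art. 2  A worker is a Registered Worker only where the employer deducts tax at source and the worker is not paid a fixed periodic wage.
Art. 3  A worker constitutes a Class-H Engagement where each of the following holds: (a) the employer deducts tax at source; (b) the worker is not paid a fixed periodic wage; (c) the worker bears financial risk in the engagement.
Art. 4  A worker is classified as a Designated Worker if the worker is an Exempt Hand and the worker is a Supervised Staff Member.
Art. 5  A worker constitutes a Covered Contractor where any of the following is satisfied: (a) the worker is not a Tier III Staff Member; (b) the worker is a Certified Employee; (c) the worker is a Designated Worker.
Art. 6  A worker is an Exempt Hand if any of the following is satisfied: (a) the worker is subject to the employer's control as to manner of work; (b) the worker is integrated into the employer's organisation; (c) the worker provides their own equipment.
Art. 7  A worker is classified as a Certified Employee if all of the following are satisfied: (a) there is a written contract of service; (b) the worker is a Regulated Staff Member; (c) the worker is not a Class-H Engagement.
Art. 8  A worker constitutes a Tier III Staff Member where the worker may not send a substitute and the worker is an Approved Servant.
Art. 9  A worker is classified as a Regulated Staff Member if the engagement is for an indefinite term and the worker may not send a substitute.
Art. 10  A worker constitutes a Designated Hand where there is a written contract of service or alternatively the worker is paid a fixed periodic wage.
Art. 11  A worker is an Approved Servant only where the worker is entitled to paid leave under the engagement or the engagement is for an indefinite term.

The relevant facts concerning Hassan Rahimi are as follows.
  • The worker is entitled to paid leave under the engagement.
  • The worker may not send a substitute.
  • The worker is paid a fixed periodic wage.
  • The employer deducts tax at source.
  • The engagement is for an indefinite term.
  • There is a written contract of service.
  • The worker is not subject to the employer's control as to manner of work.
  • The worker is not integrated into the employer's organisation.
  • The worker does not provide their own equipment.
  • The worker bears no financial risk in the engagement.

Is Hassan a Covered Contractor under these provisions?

Under article 11: the worker is entitled to paid leave under the engagement? yes; or the engagement is for an indefinite term? yes. So the worker is an Approved Servant.
Under article 8: the worker may not send a substitute? yes; and Approved Servant (article 11)? yes. So the worker is a Tier III Staff Member.
Under article 9: the engagement is for an indefinite term? yes; and the worker may not send a substitute? yes. So the worker is a Regulated Staff Member.
Under article 3: the employer deducts tax at source? yes; and the worker is not paid a fixed periodic wage? no; and the worker bears financial risk in the engagement? no. So the worker is not a Class-H Engagement.
Under article 7: there is a written contract of service? yes; and Regulated Staff Member (article 9)? yes; and not a Class-H Engagement (article 3)? yes. So the worker is a Certified Employee.
Under article 6: the worker is subject to the employer's control as to manner of work? no; or the worker is integrated into the employer's organisation? no; or the worker provides their own equipment? no. So the worker is not an Exempt Hand.
Under article 1: the employer deducts tax at source? yes; or the worker bears financial risk in the engagement? no. So the worker is a Supervised Staff Member.
Under article 4: Exempt Hand (article 6)? no; and Supervised Staff Member (article 1)? yes. So the worker is not a Designated Worker.
Under article 5: not a Tier III Staff Member (article 8)? no; or Certified Employee (article 7)? yes; or Designated Worker (article 4)? no. So the worker is a Covered Contractor.

Yes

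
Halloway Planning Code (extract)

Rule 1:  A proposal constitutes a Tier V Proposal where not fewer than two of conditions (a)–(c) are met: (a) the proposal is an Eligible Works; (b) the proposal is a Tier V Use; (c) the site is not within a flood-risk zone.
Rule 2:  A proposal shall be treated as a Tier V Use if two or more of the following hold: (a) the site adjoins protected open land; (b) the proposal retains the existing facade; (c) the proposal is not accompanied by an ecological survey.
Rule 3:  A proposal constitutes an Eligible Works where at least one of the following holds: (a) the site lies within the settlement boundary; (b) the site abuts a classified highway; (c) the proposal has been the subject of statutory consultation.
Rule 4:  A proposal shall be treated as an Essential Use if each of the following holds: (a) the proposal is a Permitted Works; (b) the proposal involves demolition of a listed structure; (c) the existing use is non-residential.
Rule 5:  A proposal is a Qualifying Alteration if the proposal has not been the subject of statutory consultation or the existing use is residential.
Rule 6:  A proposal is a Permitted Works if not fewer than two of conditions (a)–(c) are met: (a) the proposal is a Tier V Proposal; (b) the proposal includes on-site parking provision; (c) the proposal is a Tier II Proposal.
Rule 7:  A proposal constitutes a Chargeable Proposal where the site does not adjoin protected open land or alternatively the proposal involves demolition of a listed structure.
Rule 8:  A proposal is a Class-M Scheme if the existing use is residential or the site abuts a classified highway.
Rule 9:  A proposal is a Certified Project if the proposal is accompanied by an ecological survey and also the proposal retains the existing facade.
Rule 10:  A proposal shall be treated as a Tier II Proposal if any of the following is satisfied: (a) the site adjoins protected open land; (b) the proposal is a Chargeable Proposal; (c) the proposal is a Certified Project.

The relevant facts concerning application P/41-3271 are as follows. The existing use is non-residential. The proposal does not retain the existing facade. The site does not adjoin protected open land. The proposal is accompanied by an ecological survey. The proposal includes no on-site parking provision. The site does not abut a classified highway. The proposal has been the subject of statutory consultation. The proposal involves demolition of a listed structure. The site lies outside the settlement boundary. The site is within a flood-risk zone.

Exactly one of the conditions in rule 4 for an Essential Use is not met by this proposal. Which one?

rule 3 — Eligible Works: [the site lies within the settlement boundary? no] OR [the site abuts a classified highway? no] OR [the proposal has been the subject of statutory consultation? yes] → satisfied.
rule 2 — Tier V Use: the site adjoins protected open land? no; the proposal retains the existing facade? no; the proposal is not accompanied by an ecological survey? no — 0 of 3 hold (need ≥2) → not satisfied.
rule 1 — Tier V Proposal: Eligible Works (rule 3)? yes; Tier V Use (rule 2)? no; the site is not within a flood-risk zone? no — 1 of 3 hold (need ≥2) → not satisfied.
rule 7 — Chargeable Proposal: [the site does not adjoin protected open land? yes] OR [the proposal involves demolition of a listed structure? yes] → satisfied.
rule 9 — Certified Project: [the proposal is accompanied by an ecological survey? yes] AND [the proposal retains the existing facade? no] → not satisfied.
rule 10 — Tier II Proposal: [the site adjoins protected open land? no] OR [Chargeable Proposal (rule 7)? yes] OR [Certified Project (rule 9)? no] → satisfied.
rule 6 — Permitted Works: Tier V Proposal (rule 1)? no; the proposal includes on-site parking provision? no; Tier II Proposal (rule 10)? yes — 1 of 3 hold (need ≥2) → not satisfied.
rule 4 — Essential Use: [Permitted Works (rule 6)? no] AND [the proposal involves demolition of a listed structure? yes] AND [the existing use is non-residential? yes] → not satisfied.

Permitted Works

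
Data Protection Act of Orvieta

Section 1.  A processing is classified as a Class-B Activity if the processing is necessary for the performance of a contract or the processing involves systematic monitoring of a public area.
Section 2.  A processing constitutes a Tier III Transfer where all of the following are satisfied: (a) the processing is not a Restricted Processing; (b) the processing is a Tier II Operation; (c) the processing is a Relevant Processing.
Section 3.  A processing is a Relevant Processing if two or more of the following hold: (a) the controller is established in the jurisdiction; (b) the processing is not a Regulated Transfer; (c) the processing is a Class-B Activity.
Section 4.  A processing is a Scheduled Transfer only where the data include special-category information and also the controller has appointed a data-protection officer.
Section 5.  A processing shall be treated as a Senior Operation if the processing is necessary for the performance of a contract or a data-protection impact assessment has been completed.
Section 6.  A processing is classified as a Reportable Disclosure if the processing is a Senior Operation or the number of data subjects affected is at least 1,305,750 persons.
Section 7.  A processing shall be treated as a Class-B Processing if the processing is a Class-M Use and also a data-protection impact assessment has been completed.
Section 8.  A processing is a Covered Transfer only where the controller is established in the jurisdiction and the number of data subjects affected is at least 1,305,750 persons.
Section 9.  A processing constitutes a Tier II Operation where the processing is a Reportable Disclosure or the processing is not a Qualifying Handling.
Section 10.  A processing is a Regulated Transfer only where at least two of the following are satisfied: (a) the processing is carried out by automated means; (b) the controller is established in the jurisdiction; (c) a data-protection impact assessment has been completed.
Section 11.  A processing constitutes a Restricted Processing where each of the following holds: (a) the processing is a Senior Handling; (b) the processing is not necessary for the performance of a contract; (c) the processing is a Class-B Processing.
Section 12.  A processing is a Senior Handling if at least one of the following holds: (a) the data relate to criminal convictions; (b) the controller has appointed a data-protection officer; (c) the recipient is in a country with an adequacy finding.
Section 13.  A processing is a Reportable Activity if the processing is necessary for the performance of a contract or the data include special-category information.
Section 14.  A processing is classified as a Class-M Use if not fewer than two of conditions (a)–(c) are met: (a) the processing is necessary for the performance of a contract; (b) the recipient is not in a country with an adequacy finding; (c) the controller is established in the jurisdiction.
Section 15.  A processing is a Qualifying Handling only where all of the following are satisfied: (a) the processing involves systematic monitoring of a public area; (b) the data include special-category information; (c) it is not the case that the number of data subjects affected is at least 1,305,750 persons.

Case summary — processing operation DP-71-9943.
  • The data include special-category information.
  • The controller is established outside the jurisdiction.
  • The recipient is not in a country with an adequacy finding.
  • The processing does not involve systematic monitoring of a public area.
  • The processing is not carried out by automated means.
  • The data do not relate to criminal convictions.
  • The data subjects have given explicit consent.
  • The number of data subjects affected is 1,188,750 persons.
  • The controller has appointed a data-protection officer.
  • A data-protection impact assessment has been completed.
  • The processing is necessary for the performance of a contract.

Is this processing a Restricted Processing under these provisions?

Under section 12: the data relate to criminal convictions? no; or the controller has appointed a data-protection officer? yes; or the recipient is in a country with an adequacy finding? no. So the processing is a Senior Handling.
Under section 14: the processing is necessary for the performance of a contract? yes; the recipient is not in a country with an adequacy finding? yes; the controller is established in the jurisdiction? no — 2 of 3 hold (need ≥2) → satisfied.
Under section 7: Class-M Use (section 14)? yes; and a data-protection impact assessment has been completed? yes. So the processing is a Class-B Processing.
Under section 11: Senior Handling (section 12)? yes; and the processing is not necessary for the performance of a contract? no; and Class-B Processing (section 7)? yes. So the processing is not a Restricted Processing.

No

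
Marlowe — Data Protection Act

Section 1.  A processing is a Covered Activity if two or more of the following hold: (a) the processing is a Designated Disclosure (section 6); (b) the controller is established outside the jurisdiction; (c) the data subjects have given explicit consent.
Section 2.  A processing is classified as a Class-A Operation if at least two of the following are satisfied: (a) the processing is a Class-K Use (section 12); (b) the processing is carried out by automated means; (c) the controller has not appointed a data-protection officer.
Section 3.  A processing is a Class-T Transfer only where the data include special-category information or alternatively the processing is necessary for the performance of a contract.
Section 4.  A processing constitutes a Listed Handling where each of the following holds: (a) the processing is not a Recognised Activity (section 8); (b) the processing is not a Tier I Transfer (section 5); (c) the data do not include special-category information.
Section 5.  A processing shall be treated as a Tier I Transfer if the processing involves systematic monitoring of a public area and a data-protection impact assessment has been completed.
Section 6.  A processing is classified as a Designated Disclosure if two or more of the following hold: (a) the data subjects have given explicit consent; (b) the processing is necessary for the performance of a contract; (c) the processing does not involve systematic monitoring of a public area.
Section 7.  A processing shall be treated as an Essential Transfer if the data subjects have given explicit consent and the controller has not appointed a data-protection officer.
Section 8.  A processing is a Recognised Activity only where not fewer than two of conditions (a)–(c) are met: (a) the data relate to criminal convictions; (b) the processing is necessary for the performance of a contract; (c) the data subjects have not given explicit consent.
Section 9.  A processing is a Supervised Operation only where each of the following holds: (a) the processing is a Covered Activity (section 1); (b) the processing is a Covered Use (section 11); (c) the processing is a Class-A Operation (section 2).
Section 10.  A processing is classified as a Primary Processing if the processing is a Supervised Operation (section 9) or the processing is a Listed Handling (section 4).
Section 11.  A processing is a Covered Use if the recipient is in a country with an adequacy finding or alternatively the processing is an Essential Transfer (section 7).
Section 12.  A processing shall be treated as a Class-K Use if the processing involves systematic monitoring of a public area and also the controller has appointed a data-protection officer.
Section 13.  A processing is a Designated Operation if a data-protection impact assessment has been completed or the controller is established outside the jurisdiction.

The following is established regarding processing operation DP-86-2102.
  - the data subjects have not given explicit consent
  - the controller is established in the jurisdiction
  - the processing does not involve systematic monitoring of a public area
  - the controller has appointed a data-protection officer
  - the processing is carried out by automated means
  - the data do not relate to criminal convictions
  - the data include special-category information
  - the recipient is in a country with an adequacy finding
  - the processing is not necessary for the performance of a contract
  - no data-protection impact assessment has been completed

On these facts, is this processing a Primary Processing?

section 6 — Designated Disclosure: the data subjects have given explicit consent? no; the processing is necessary for the performance of a contract? no; the processing does not involve systematic monitoring of a public area? yes — 1 of 3 hold (need ≥2) → not satisfied.
section 1 — Covered Activity: Designated Disclosure (section 6)? no; the controller is established outside the jurisdiction? no; the data subjects have given explicit consent? no — 0 of 3 hold (need ≥2) → not satisfied.
section 7 — Essential Transfer: [the data subjects have given explicit consent? no] AND [the controller has not appointed a data-protection officer? no] → not satisfied.
section 11 — Covered Use: [the recipient is in a country with an adequacy finding? yes] OR [Essential Transfer (section 7)? no] → satisfied.
section 12 — Class-K Use: [the processing involves systematic monitoring of a public area? no] AND [the controller has appointed a data-protection officer? yes] → not satisfied.
section 2 — Class-A Operation: Class-K Use (section 12)? no; the processing is carried out by automated means? yes; the controller has not appointed a data-protection officer? no — 1 of 3 hold (need ≥2) → not satisfied.
section 9 — Supervised Operation: [Covered Activity (section 1)? no] AND [Covered Use (section 11)? yes] AND [Class-A Operation (section 2)? no] → not satisfied.
section 8 — Recognised Activity: the data relate to criminal convictions? no; the processing is necessary for the performance of a contract? no; the data subjects have not given explicit consent? yes — 1 of 3 hold (need ≥2) → not satisfied.
section 5 — Tier I Transfer: [the processing involves systematic monitoring of a public area? no] AND [a data-protection impact assessment has been completed? no] → not satisfied.
section 4 — Listed Handling: [not a Recognised Activity (section 8)? yes] AND [not a Tier I Transfer (section 5)? yes] AND [the data do not include special-category information? no] → not satisfied.
section 10 — Primary Processing: [Supervised Operation (section 9)? no] OR [Listed Handling (section 4)? no] → not satisfied.

No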